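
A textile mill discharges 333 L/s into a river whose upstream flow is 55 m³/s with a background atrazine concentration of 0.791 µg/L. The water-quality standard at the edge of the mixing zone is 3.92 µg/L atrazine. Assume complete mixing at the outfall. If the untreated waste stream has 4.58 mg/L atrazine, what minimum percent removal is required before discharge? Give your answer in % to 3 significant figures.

333 L/s = 0.333 m³/s.
0.791 µg/L = 0.000791 mg/L.
3.92 µg/L = 0.00392 mg/L.
Mass balance: 0.00392·55.33 = 0.333·Cₑ + 55·0.000791.
Cₑ = (0.2169 − 0.04351) / 0.333 = 0.5207 mg/L.
Required removal = 1 − 0.5207/4.58 = 88.63 %.

88.6 %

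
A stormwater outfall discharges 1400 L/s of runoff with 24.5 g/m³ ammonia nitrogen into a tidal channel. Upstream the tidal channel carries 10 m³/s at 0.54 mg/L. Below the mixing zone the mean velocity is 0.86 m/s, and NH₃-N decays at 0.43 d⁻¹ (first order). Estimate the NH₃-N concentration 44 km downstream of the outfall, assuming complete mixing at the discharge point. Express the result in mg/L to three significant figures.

2.70 mg/L

1400 L/s = 1.4 m³/s.
After complete mixing, C₀ = (1.4·24.5 + 10·0.54) / 11.4 = 3.482 mg/L.
Travel time t = 4.4e+04 m / 0.86 m/s = 5.116e+04 s = 0.5922 d.
C = 3.482·exp(−0.43·0.5922) = 3.482·0.7752 = 2.7 mg/L.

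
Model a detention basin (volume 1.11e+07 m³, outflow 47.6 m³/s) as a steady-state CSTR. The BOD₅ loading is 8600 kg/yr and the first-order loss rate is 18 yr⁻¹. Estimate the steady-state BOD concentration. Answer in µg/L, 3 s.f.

5.05 µg/L

Outflow Q = 47.6 m³/s × 3.156e+07 s/yr = 1.502e+09 m³/yr.
Steady-state CSTR mass balance: W = Q·C + k·V·C, so C = W/(Q + kV).
Q + kV = 1.502e+09 + 18·1.11e+07 = 1.702e+09 m³/yr.
C = 8600/1.702e+09 = 5.053e-06 kg/m³ = 0.005053 mg/L = 5.053 µg/L.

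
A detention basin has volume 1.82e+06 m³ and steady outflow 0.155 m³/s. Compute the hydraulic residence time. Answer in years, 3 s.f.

0.372 yr

Q = 0.155 m³/s × 3.156e+07 s/yr = 4.891e+06 m³/yr.
Hydraulic residence time τ = V/Q = 1.82e+06/4.891e+06 = 0.3721 yr.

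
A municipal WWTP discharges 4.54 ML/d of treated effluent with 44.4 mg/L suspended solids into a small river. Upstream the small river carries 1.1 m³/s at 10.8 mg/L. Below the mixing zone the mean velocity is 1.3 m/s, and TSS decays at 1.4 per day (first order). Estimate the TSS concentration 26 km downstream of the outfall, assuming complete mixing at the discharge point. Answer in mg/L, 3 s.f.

8.92 mg/L

4.54 ML/d = 0.05255 m³/s.
After complete mixing, C₀ = (0.05255·44.4 + 1.1·10.8) / 1.153 = 12.33 mg/L.
Travel time t = 2.6e+04 m / 1.3 m/s = 2e+04 s = 0.2315 d.
C = 12.33·exp(−1.4·0.2315) = 12.33·0.7232 = 8.918 mg/L.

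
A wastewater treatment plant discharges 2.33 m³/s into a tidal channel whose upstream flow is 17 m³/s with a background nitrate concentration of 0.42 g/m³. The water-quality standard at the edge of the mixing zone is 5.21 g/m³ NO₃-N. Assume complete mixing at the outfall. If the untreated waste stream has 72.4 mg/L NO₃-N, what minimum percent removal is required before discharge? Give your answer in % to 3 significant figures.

44.5 %

Mass balance: 5.21·19.33 = 2.33·Cₑ + 17·0.42.
Cₑ = (100.7 − 7.14) / 2.33 = 40.16 mg/L.
Required removal = 1 − 40.16/72.4 = 44.53 %.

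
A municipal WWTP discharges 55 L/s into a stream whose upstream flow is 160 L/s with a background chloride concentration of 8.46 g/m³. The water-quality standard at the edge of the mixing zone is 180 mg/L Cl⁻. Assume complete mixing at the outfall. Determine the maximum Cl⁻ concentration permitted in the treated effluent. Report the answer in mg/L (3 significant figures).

55 L/s = 0.055 m³/s.
160 L/s = 0.16 m³/s.
Mass balance: 180·0.215 = 0.055·Cₑ + 0.16·8.46.
Cₑ = (38.7 − 1.354) / 0.055 = 679 mg/L.

679 mg/L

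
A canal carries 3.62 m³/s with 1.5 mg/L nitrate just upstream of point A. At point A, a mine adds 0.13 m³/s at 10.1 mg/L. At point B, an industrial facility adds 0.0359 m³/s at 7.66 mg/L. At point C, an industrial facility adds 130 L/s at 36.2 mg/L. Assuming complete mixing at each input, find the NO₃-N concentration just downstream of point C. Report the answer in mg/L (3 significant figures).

After input A: C = (3.62·1.5 + 0.13·10.1) / 3.75 = 1.798 mg/L.
After input B: C = (3.75·1.798 + 0.0359·7.66) / 3.786 = 1.854 mg/L.
130 L/s = 0.13 m³/s.
After input C: C = (3.786·1.854 + 0.13·36.2) / 3.916 = 2.994 mg/L.

2.99 mg/L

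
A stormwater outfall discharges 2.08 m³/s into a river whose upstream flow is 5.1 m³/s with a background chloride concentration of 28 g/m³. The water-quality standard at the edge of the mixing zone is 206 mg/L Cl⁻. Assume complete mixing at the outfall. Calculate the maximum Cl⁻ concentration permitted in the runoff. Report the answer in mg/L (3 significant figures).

Mass balance: 206·7.18 = 2.08·Cₑ + 5.1·28.
Cₑ = (1479 − 142.8) / 2.08 = 642.4 mg/L.

642 mg/L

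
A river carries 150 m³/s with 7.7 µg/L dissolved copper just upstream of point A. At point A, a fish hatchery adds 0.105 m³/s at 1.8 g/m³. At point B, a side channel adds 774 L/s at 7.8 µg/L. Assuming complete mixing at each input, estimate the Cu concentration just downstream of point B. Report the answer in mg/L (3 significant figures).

7.7 µg/L = 0.0077 mg/L.
After input A: C = (150·0.0077 + 0.105·1.8) / 150.1 = 0.008954 mg/L.
774 L/s = 0.774 m³/s.
7.8 µg/L = 0.0078 mg/L.
After input B: C = (150.1·0.008954 + 0.774·0.0078) / 150.9 = 0.008948 mg/L.

0.00895 mg/L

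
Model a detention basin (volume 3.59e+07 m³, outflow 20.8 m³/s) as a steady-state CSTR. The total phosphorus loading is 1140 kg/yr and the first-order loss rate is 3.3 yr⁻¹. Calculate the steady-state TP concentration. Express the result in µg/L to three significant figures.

Outflow Q = 20.8 m³/s × 3.156e+07 s/yr = 6.564e+08 m³/yr.
Steady-state CSTR mass balance: W = Q·C + k·V·C, so C = W/(Q + kV).
Q + kV = 6.564e+08 + 3.3·3.59e+07 = 7.749e+08 m³/yr.
C = 1140/7.749e+08 = 1.471e-06 kg/m³ = 0.001471 mg/L = 1.471 µg/L.

1.47 µg/L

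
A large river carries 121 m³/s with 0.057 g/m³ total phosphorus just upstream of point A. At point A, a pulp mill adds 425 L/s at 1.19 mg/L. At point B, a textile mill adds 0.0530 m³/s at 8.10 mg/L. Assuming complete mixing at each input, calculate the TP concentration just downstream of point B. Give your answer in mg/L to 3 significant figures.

425 L/s = 0.425 m³/s.
After input A: C = (121·0.057 + 0.425·1.19) / 121.4 = 0.06097 mg/L.
After input B: C = (121.4·0.06097 + 0.053·8.1) / 121.5 = 0.06447 mg/L.

0.0645 mg/L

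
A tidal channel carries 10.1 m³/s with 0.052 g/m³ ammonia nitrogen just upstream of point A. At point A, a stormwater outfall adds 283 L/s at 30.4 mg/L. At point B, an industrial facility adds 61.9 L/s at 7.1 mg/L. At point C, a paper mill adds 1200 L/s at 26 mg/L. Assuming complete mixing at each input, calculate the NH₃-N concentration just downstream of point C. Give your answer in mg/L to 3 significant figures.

283 L/s = 0.283 m³/s.
After input A: C = (10.1·0.052 + 0.283·30.4) / 10.38 = 0.8792 mg/L.
61.9 L/s = 0.0619 m³/s.
After input B: C = (10.38·0.8792 + 0.0619·7.1) / 10.44 = 0.916 mg/L.
1200 L/s = 1.2 m³/s.
After input C: C = (10.44·0.916 + 1.2·26) / 11.64 = 3.501 mg/L.

3.50 mg/L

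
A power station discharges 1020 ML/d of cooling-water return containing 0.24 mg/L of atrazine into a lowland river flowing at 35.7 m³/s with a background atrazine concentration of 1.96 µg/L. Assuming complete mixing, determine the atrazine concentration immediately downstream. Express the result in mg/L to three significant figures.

0.0611 mg/L

1020 ML/d = 11.81 m³/s.
1.96 µg/L = 0.00196 mg/L.
By mass balance at complete mixing, C = (11.81·0.24 + 35.7·0.00196) / (11.81 + 35.7) = 2.903/47.51 = 0.06112 mg/L.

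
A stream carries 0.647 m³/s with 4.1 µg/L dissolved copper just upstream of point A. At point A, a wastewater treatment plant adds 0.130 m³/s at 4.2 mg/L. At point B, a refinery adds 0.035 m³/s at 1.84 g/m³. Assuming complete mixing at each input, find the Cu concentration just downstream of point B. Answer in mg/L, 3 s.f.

4.1 µg/L = 0.0041 mg/L.
After input A: C = (0.647·0.0041 + 0.13·4.2) / 0.777 = 0.7061 mg/L.
After input B: C = (0.777·0.7061 + 0.035·1.84) / 0.812 = 0.755 mg/L.

0.755 mg/L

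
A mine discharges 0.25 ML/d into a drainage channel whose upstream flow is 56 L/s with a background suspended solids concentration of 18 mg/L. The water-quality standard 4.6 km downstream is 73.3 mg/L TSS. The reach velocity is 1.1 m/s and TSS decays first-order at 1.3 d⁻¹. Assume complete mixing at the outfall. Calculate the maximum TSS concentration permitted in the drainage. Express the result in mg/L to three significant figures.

1240 mg/L

0.25 ML/d = 0.002894 m³/s.
56 L/s = 0.056 m³/s.
Travel time to the compliance point: t = 4600/1.1 = 4182 s = 0.0484 d; decay factor exp(−1.3·0.0484) = 0.939.
So the concentration just after mixing may be at most 73.3/0.939 = 78.06 mg/L.
Mass balance: 78.06·0.05889 = 0.002894·Cₑ + 0.056·18.
Cₑ = (4.597 − 1.008) / 0.002894 = 1240 mg/L.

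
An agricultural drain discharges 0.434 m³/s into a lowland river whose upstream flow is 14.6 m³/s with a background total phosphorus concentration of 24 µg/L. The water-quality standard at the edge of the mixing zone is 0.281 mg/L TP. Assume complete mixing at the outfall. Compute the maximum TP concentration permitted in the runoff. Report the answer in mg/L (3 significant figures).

8.93 mg/L

24 µg/L = 0.024 mg/L.
Mass balance: 0.281·15.03 = 0.434·Cₑ + 14.6·0.024.
Cₑ = (4.225 − 0.3504) / 0.434 = 8.927 mg/L.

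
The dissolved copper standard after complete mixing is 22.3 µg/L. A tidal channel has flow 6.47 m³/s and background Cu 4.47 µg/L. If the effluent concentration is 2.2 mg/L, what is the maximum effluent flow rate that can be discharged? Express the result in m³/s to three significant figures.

0.0530 m³/s

4.47 µg/L = 0.00447 mg/L.
22.3 µg/L = 0.0223 mg/L.
Mass balance at complete mixing: C_std·(Q_w + Q_r) = Q_w·C_e + Q_r·C_b.
Rearranging, Q_w = Q_r·(C_std − C_b)/(C_e − C_std) = 6.47·(0.0223 − 0.00447) / (2.2 − 0.0223) = 0.05297 m³/s.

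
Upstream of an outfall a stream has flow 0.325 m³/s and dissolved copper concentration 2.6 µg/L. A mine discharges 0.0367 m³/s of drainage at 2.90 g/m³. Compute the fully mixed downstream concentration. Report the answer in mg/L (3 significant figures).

0.297 mg/L

2.6 µg/L = 0.0026 mg/L.
Conservation of mass across the mixing zone: C = (0.0367·2.9 + 0.325·0.0026) / (0.0367 + 0.325) = 0.1073/0.3617 = 0.2966 mg/L.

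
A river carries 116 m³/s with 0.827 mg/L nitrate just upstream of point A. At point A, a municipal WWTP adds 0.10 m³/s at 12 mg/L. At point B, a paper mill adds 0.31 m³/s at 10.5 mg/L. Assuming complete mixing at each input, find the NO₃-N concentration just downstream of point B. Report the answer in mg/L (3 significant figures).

0.862 mg/L

After input A: C = (116·0.827 + 0.1·12) / 116.1 = 0.8366 mg/L.
After input B: C = (116.1·0.8366 + 0.31·10.5) / 116.4 = 0.8624 mg/L.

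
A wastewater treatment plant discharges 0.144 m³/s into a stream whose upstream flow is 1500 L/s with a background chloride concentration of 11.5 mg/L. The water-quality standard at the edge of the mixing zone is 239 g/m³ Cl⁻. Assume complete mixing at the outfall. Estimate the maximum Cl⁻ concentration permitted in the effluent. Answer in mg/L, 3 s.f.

1500 L/s = 1.5 m³/s.
Mass balance: 239·1.644 = 0.144·Cₑ + 1.5·11.5.
Cₑ = (392.9 − 17.25) / 0.144 = 2609 mg/L.

2610 mg/L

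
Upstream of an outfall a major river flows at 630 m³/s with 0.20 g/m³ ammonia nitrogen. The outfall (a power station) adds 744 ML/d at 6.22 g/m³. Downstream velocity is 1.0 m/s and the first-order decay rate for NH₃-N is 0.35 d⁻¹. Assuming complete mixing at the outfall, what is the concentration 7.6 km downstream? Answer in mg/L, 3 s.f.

0.273 mg/L

744 ML/d = 8.611 m³/s.
After complete mixing, C₀ = (8.611·6.22 + 630·0.2) / 638.6 = 0.2812 mg/L.
Travel time t = 7600 m / 1.0 m/s = 7600 s = 0.08796 d.
C = 0.2812·exp(−0.35·0.08796) = 0.2812·0.9697 = 0.2726 mg/L.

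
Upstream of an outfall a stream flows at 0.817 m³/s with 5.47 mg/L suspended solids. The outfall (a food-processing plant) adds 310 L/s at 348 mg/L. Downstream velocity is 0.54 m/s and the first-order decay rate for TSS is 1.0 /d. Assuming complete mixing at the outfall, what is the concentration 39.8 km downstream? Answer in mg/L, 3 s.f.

42.5 mg/L

310 L/s = 0.31 m³/s.
After complete mixing, C₀ = (0.31·348 + 0.817·5.47) / 1.127 = 99.69 mg/L.
Travel time t = 3.98e+04 m / 0.54 m/s = 7.37e+04 s = 0.8531 d.
C = 99.69·exp(−1.0·0.8531) = 99.69·0.4261 = 42.48 mg/L.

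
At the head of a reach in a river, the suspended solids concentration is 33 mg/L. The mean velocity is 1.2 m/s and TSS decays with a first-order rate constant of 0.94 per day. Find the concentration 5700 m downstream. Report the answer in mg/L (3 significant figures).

31.3 mg/L

Travel time t = 5700 m / 1.2 m/s = 5700/1.2 = 4750 s = 0.05498 d.
First-order decay: C = 33·exp(−0.94·0.05498) = 33·0.9496 = 31.34 mg/L.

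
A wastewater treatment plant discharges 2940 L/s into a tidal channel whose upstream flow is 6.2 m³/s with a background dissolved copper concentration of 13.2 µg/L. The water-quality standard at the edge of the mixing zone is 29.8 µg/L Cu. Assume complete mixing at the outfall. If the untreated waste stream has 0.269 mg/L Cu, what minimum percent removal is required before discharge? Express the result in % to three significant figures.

75.9 %

2940 L/s = 2.94 m³/s.
13.2 µg/L = 0.0132 mg/L.
29.8 µg/L = 0.0298 mg/L.
Mass balance: 0.0298·9.14 = 2.94·Cₑ + 6.2·0.0132.
Cₑ = (0.2724 − 0.08184) / 2.94 = 0.06481 mg/L.
Required removal = 1 − 0.06481/0.269 = 75.91 %.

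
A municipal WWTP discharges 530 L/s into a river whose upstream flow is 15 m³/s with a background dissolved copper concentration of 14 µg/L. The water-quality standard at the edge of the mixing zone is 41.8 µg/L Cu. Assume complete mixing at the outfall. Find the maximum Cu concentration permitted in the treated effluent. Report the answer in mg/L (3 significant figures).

530 L/s = 0.53 m³/s.
14 µg/L = 0.014 mg/L.
41.8 µg/L = 0.0418 mg/L.
Mass balance: 0.0418·15.53 = 0.53·Cₑ + 15·0.014.
Cₑ = (0.6492 − 0.21) / 0.53 = 0.8286 mg/L.

0.829 mg/L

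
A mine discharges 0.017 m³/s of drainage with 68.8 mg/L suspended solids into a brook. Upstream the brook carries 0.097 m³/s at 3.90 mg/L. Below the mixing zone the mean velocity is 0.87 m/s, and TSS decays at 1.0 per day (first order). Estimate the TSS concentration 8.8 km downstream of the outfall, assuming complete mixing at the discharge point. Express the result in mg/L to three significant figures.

12.1 mg/L

After complete mixing, C₀ = (0.017·68.8 + 0.097·3.9) / 0.114 = 13.58 mg/L.
Travel time t = 8800 m / 0.87 m/s = 1.011e+04 s = 0.1171 d.
C = 13.58·exp(−1.0·0.1171) = 13.58·0.8895 = 12.08 mg/L.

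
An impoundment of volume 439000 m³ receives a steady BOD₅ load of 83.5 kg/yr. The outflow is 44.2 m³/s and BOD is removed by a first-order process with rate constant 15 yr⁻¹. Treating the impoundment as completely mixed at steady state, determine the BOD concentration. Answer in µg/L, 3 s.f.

0.0596 µg/L

Outflow Q = 44.2 m³/s × 3.156e+07 s/yr = 1.395e+09 m³/yr.
Steady-state CSTR mass balance: W = Q·C + k·V·C, so C = W/(Q + kV).
Q + kV = 1.395e+09 + 15·439000 = 1.401e+09 m³/yr.
C = 83.5/1.401e+09 = 5.958e-08 kg/m³ = 5.958e-05 mg/L = 0.05958 µg/L.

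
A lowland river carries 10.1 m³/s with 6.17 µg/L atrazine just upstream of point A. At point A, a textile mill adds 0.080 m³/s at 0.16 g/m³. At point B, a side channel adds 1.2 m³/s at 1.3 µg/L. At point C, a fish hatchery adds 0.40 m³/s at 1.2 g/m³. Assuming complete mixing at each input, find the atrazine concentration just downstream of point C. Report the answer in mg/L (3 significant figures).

0.0473 mg/L

6.17 µg/L = 0.00617 mg/L.
After input A: C = (10.1·0.00617 + 0.08·0.16) / 10.18 = 0.007379 mg/L.
1.3 µg/L = 0.0013 mg/L.
After input B: C = (10.18·0.007379 + 1.2·0.0013) / 11.38 = 0.006738 mg/L.
After input C: C = (11.38·0.006738 + 0.4·1.2) / 11.78 = 0.04726 mg/L.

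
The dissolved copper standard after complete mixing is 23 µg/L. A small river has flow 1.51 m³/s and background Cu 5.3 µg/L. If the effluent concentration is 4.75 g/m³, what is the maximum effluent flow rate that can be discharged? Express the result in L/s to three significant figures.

5.3 µg/L = 0.0053 mg/L.
23 µg/L = 0.023 mg/L.
Mass balance at complete mixing: C_std·(Q_w + Q_r) = Q_w·C_e + Q_r·C_b.
Rearranging, Q_w = Q_r·(C_std − C_b)/(C_e − C_std) = 1.51·(0.023 − 0.0053) / (4.75 − 0.023) = 0.005654 m³/s.
= 5.654 L/s.

5.65 L/s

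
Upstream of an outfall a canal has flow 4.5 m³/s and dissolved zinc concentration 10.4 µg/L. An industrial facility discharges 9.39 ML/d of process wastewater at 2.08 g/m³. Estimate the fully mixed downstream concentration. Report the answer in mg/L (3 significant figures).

0.0592 mg/L

9.39 ML/d = 0.1087 m³/s.
10.4 µg/L = 0.0104 mg/L.
Flow-weighted mixing gives C = (0.1087·2.08 + 4.5·0.0104) / (0.1087 + 4.5) = 0.2729/4.609 = 0.0592 mg/L.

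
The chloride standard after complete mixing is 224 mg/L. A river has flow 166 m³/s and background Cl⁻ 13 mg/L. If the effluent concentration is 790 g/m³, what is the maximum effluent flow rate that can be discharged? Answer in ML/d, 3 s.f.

5350 ML/d

Mass balance at complete mixing: C_std·(Q_w + Q_r) = Q_w·C_e + Q_r·C_b.
Rearranging, Q_w = Q_r·(C_std − C_b)/(C_e − C_std) = 166·(224 − 13) / (790 − 224) = 61.88 m³/s.
= 5347 ML/d.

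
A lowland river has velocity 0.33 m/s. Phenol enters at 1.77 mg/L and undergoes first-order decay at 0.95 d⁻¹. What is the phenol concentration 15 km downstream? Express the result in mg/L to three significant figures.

1.07 mg/L

Travel time t = 15 km / 0.33 m/s = 1.5e+04/0.33 = 4.545e+04 s = 0.5261 d.
First-order decay: C = 1.77·exp(−0.95·0.5261) = 1.77·0.6067 = 1.074 mg/L.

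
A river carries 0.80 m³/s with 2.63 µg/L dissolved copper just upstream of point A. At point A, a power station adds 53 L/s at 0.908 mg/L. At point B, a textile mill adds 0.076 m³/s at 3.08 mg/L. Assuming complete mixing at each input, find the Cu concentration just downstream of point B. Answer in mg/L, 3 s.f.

0.306 mg/L

2.63 µg/L = 0.00263 mg/L.
53 L/s = 0.053 m³/s.
After input A: C = (0.8·0.00263 + 0.053·0.908) / 0.853 = 0.05888 mg/L.
After input B: C = (0.853·0.05888 + 0.076·3.08) / 0.929 = 0.306 mg/L.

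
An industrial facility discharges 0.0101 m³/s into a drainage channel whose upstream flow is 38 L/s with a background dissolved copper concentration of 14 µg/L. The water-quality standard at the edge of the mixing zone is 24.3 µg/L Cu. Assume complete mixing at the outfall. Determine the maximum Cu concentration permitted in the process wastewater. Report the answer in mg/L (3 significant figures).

0.0631 mg/L

38 L/s = 0.038 m³/s.
14 µg/L = 0.014 mg/L.
24.3 µg/L = 0.0243 mg/L.
Mass balance: 0.0243·0.0481 = 0.0101·Cₑ + 0.038·0.014.
Cₑ = (0.001169 − 0.000532) / 0.0101 = 0.06305 mg/L.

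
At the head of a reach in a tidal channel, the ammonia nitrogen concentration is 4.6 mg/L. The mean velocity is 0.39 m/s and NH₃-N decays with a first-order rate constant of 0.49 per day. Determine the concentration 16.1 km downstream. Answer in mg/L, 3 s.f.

Travel time t = 16.1 km / 0.39 m/s = 1.61e+04/0.39 = 4.128e+04 s = 0.4778 d.
First-order decay: C = 4.6·exp(−0.49·0.4778) = 4.6·0.7913 = 3.64 mg/L.

3.64 mg/L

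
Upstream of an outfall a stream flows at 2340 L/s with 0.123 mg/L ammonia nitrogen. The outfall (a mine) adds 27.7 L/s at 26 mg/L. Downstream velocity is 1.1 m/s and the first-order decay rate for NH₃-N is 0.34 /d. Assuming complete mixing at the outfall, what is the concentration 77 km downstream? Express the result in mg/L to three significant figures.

0.323 mg/L

27.7 L/s = 0.0277 m³/s.
2340 L/s = 2.34 m³/s.
After complete mixing, C₀ = (0.0277·26 + 2.34·0.123) / 2.368 = 0.4257 mg/L.
Travel time t = 7.7e+04 m / 1.1 m/s = 7e+04 s = 0.8102 d.
C = 0.4257·exp(−0.34·0.8102) = 0.4257·0.7592 = 0.3232 mg/L.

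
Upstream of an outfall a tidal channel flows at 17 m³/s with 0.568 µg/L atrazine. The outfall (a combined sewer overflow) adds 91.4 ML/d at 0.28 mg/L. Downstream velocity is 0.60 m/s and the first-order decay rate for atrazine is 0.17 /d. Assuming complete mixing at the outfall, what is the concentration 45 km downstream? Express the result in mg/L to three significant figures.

91.4 ML/d = 1.058 m³/s.
0.568 µg/L = 0.000568 mg/L.
After complete mixing, C₀ = (1.058·0.28 + 17·0.000568) / 18.06 = 0.01694 mg/L.
Travel time t = 4.5e+04 m / 0.60 m/s = 7.5e+04 s = 0.8681 d.
C = 0.01694·exp(−0.17·0.8681) = 0.01694·0.8628 = 0.01461 mg/L.

0.0146 mg/L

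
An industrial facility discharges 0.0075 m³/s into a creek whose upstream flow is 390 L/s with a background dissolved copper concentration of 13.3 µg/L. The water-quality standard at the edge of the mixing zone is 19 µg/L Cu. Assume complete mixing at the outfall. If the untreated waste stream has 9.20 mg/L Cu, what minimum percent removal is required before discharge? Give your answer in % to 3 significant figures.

96.6 %

390 L/s = 0.39 m³/s.
13.3 µg/L = 0.0133 mg/L.
19 µg/L = 0.019 mg/L.
Mass balance: 0.019·0.3975 = 0.0075·Cₑ + 0.39·0.0133.
Cₑ = (0.007553 − 0.005187) / 0.0075 = 0.3154 mg/L.
Required removal = 1 − 0.3154/9.20 = 96.57 %.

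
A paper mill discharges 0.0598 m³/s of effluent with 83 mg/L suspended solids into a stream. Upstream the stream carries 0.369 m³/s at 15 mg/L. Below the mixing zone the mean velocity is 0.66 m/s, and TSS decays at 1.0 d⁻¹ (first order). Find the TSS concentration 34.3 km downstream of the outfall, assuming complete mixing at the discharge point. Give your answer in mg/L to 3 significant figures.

After complete mixing, C₀ = (0.0598·83 + 0.369·15) / 0.4288 = 24.48 mg/L.
Travel time t = 3.43e+04 m / 0.66 m/s = 5.197e+04 s = 0.6015 d.
C = 24.48·exp(−1.0·0.6015) = 24.48·0.548 = 13.42 mg/L.

13.4 mg/L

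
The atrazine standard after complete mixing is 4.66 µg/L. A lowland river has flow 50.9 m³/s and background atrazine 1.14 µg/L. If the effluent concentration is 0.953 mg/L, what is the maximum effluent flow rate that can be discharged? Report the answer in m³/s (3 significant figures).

1.14 µg/L = 0.00114 mg/L.
4.66 µg/L = 0.00466 mg/L.
Mass balance at complete mixing: C_std·(Q_w + Q_r) = Q_w·C_e + Q_r·C_b.
Rearranging, Q_w = Q_r·(C_std − C_b)/(C_e − C_std) = 50.9·(0.00466 − 0.00114) / (0.953 − 0.00466) = 0.1889 m³/s.

0.189 m³/s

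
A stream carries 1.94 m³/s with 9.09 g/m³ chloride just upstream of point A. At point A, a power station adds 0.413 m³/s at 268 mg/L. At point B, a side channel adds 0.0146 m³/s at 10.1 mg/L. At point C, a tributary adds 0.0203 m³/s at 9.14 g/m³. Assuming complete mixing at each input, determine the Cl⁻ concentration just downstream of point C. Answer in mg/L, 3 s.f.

53.9 mg/L

After input A: C = (1.94·9.09 + 0.413·268) / 2.353 = 54.53 mg/L.
After input B: C = (2.353·54.53 + 0.0146·10.1) / 2.368 = 54.26 mg/L.
After input C: C = (2.368·54.26 + 0.0203·9.14) / 2.388 = 53.88 mg/L.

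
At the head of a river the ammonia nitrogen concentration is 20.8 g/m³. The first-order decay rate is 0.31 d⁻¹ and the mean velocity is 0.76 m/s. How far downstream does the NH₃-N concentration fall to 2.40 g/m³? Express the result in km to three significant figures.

457 km

From C = C₀·e^(−kt), t = ln(C₀/C)/k = ln(20.8/2.40)/0.31 = 2.159/0.31 = 6.966 d.
Distance = v·t = 0.76 m/s × 6.019e+05 s = 4.574e+05 m = 457.4 km.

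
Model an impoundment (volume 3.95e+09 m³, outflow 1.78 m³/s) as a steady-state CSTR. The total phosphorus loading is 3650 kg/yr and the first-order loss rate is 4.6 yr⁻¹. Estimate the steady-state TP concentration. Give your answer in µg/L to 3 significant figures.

0.200 µg/L

Outflow Q = 1.78 m³/s × 3.156e+07 s/yr = 5.617e+07 m³/yr.
Steady-state CSTR mass balance: W = Q·C + k·V·C, so C = W/(Q + kV).
Q + kV = 5.617e+07 + 4.6·3.95e+09 = 1.823e+10 m³/yr.
C = 3650/1.823e+10 = 2.003e-07 kg/m³ = 0.0002003 mg/L = 0.2003 µg/L.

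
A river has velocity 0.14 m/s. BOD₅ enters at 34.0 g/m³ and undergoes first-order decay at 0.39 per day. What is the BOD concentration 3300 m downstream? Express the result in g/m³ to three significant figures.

Travel time t = 3300 m / 0.14 m/s = 3300/0.14 = 2.357e+04 s = 0.2728 d.
First-order decay: C = 34.0·exp(−0.39·0.2728) = 34.0·0.8991 = 30.57 g/m³.

30.6 g/m³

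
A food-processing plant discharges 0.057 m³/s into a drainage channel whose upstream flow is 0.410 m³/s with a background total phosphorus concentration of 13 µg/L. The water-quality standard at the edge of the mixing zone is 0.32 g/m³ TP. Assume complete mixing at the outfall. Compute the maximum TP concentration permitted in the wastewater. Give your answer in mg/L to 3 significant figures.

13 µg/L = 0.013 mg/L.
Mass balance: 0.32·0.467 = 0.057·Cₑ + 0.41·0.013.
Cₑ = (0.1494 − 0.00533) / 0.057 = 2.528 mg/L.

2.53 mg/L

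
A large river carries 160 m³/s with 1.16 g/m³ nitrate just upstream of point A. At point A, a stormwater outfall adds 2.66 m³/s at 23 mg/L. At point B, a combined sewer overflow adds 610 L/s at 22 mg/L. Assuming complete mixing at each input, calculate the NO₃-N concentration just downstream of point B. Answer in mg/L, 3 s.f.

After input A: C = (160·1.16 + 2.66·23) / 162.7 = 1.517 mg/L.
610 L/s = 0.61 m³/s.
After input B: C = (162.7·1.517 + 0.61·22) / 163.3 = 1.594 mg/L.

1.59 mg/L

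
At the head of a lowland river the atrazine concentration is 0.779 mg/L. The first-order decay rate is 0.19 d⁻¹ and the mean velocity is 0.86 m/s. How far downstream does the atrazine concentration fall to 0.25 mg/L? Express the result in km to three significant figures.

444 km

From C = C₀·e^(−kt), t = ln(C₀/C)/k = ln(0.779/0.25)/0.19 = 1.137/0.19 = 5.982 d.
Distance = v·t = 0.86 m/s × 5.168e+05 s = 4.445e+05 m = 444.5 km.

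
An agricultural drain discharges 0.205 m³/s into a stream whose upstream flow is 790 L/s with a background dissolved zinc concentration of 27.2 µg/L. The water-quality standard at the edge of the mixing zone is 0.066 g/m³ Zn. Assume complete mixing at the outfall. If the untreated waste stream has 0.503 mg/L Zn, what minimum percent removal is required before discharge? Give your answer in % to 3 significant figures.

57.2 %

790 L/s = 0.79 m³/s.
27.2 µg/L = 0.0272 mg/L.
Mass balance: 0.066·0.995 = 0.205·Cₑ + 0.79·0.0272.
Cₑ = (0.06567 − 0.02149) / 0.205 = 0.2155 mg/L.
Required removal = 1 − 0.2155/0.503 = 57.15 %.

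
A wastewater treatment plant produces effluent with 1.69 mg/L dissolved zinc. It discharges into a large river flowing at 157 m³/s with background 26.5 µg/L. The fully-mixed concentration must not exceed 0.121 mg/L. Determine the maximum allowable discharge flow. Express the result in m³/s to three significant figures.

26.5 µg/L = 0.0265 mg/L.
Mass balance at complete mixing: C_std·(Q_w + Q_r) = Q_w·C_e + Q_r·C_b.
Rearranging, Q_w = Q_r·(C_std − C_b)/(C_e − C_std) = 157·(0.121 − 0.0265) / (1.69 − 0.121) = 9.456 m³/s.

9.46 m³/s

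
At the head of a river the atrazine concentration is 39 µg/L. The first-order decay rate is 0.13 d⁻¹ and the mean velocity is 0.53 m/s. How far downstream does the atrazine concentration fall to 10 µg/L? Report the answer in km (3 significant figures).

479 km

From C = C₀·e^(−kt), t = ln(C₀/C)/k = ln(39/10)/0.13 = 1.361/0.13 = 10.47 d.
Distance = v·t = 0.53 m/s × 9.045e+05 s = 4.794e+05 m = 479.4 km.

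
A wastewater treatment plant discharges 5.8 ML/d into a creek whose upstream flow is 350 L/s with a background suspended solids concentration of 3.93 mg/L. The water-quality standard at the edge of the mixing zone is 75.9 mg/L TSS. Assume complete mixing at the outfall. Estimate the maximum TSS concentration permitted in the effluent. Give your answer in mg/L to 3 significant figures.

451 mg/L

5.8 ML/d = 0.06713 m³/s.
350 L/s = 0.35 m³/s.
Mass balance: 75.9·0.4171 = 0.06713·Cₑ + 0.35·3.93.
Cₑ = (31.66 − 1.376) / 0.06713 = 451.1 mg/L.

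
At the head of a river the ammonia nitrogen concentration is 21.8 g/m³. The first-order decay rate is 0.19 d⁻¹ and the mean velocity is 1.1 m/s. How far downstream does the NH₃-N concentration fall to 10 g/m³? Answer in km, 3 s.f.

390 km

From C = C₀·e^(−kt), t = ln(C₀/C)/k = ln(21.8/10)/0.19 = 0.7793/0.19 = 4.102 d.
Distance = v·t = 1.1 m/s × 3.544e+05 s = 3.898e+05 m = 389.8 km.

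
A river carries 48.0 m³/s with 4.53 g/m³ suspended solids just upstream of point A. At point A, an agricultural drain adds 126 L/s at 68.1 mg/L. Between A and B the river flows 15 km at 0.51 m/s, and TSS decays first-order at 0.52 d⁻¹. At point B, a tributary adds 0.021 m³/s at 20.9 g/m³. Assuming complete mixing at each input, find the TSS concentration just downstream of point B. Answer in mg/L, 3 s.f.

3.94 mg/L

126 L/s = 0.126 m³/s.
After input A: C = (48·4.53 + 0.126·68.1) / 48.13 = 4.696 mg/L.
Over the 15 km reach to input B (t = 2.941e+04 s = 0.3404 d), decay gives C = 4.696·exp(−0.52·0.3404) = 3.935 mg/L.
After input B: C = (48.13·3.935 + 0.021·20.9) / 48.15 = 3.942 mg/L.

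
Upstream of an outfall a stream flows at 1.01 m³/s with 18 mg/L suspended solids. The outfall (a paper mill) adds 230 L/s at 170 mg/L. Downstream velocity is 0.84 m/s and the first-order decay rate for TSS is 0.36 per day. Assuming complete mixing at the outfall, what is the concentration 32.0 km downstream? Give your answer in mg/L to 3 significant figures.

230 L/s = 0.23 m³/s.
After complete mixing, C₀ = (0.23·170 + 1.01·18) / 1.24 = 46.19 mg/L.
Travel time t = 3.2e+04 m / 0.84 m/s = 3.81e+04 s = 0.4409 d.
C = 46.19·exp(−0.36·0.4409) = 46.19·0.8532 = 39.41 mg/L.

39.4 mg/L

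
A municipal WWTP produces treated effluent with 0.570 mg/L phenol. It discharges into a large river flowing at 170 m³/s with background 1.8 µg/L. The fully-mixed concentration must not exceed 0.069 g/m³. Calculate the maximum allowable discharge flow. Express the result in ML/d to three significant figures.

1970 ML/d

1.8 µg/L = 0.0018 mg/L.
Mass balance at complete mixing: C_std·(Q_w + Q_r) = Q_w·C_e + Q_r·C_b.
Rearranging, Q_w = Q_r·(C_std − C_b)/(C_e − C_std) = 170·(0.069 − 0.0018) / (0.57 − 0.069) = 22.8 m³/s.
= 1970 ML/d.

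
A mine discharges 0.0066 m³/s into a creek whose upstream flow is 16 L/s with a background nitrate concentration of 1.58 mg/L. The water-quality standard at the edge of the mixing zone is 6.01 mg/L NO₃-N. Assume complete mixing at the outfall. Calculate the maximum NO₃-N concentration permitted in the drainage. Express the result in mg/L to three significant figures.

16.7 mg/L

16 L/s = 0.016 m³/s.
Mass balance: 6.01·0.0226 = 0.0066·Cₑ + 0.016·1.58.
Cₑ = (0.1358 − 0.02528) / 0.0066 = 16.75 mg/L.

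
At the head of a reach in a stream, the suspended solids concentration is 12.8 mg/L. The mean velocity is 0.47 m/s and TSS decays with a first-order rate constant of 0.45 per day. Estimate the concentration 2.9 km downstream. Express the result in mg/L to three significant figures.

Travel time t = 2.9 km / 0.47 m/s = 2900/0.47 = 6170 s = 0.07141 d.
First-order decay: C = 12.8·exp(−0.45·0.07141) = 12.8·0.9684 = 12.4 mg/L.

12.4 mg/L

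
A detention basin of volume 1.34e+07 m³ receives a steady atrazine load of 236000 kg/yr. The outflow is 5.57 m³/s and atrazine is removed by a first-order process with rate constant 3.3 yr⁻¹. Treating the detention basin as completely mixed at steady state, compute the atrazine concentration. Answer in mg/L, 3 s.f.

Outflow Q = 5.57 m³/s × 3.156e+07 s/yr = 1.758e+08 m³/yr.
Steady-state CSTR mass balance: W = Q·C + k·V·C, so C = W/(Q + kV).
Q + kV = 1.758e+08 + 3.3·1.34e+07 = 2.2e+08 m³/yr.
C = 236000/2.2e+08 = 0.001073 kg/m³ = 1.073 mg/L.

1.07 mg/L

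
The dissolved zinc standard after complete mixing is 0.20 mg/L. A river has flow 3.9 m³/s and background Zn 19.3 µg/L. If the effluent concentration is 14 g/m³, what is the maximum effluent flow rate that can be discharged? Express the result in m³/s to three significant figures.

0.0511 m³/s

19.3 µg/L = 0.0193 mg/L.
Mass balance at complete mixing: C_std·(Q_w + Q_r) = Q_w·C_e + Q_r·C_b.
Rearranging, Q_w = Q_r·(C_std − C_b)/(C_e − C_std) = 3.9·(0.2 − 0.0193) / (14 − 0.2) = 0.05107 m³/s.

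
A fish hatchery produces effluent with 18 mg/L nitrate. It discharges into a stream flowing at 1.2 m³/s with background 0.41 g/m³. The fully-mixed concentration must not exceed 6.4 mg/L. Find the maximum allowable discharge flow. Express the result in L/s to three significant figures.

Mass balance at complete mixing: C_std·(Q_w + Q_r) = Q_w·C_e + Q_r·C_b.
Rearranging, Q_w = Q_r·(C_std − C_b)/(C_e − C_std) = 1.2·(6.4 − 0.41) / (18 − 6.4) = 0.6197 m³/s.
= 619.7 L/s.

620 L/s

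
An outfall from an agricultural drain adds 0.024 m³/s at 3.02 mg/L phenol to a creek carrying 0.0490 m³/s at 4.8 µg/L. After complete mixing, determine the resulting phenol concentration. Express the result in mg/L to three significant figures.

0.996 mg/L

4.8 µg/L = 0.0048 mg/L.
Flow-weighted mixing gives C = (0.024·3.02 + 0.049·0.0048) / (0.024 + 0.049) = 0.07272/0.073 = 0.9961 mg/L.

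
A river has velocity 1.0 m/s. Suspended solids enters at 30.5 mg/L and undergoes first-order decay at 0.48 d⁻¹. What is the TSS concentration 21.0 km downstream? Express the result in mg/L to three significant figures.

Travel time t = 21.0 km / 1.0 m/s = 2.1e+04/1.0 = 2.1e+04 s = 0.2431 d.
First-order decay: C = 30.5·exp(−0.48·0.2431) = 30.5·0.8899 = 27.14 mg/L.

27.1 mg/L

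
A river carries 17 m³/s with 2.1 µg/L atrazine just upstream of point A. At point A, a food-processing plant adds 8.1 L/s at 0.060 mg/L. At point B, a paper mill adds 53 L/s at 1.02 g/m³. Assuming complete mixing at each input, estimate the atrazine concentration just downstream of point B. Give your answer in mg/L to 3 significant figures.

0.00529 mg/L

2.1 µg/L = 0.0021 mg/L.
8.1 L/s = 0.0081 m³/s.
After input A: C = (17·0.0021 + 0.0081·0.06) / 17.01 = 0.002128 mg/L.
53 L/s = 0.053 m³/s.
After input B: C = (17.01·0.002128 + 0.053·1.02) / 17.06 = 0.00529 mg/L.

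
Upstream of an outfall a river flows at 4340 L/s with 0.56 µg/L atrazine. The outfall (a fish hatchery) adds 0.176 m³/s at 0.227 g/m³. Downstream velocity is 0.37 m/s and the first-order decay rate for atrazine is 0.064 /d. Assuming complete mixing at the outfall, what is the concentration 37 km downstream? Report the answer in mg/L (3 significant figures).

4340 L/s = 4.34 m³/s.
0.56 µg/L = 0.00056 mg/L.
After complete mixing, C₀ = (0.176·0.227 + 4.34·0.00056) / 4.516 = 0.009385 mg/L.
Travel time t = 3.7e+04 m / 0.37 m/s = 1e+05 s = 1.157 d.
C = 0.009385·exp(−0.064·1.157) = 0.009385·0.9286 = 0.008715 mg/L.

0.00871 mg/L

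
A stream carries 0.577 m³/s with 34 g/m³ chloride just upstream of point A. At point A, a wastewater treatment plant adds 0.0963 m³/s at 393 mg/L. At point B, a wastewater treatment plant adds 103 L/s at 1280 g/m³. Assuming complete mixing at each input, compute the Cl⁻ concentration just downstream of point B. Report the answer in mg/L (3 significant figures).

After input A: C = (0.577·34 + 0.0963·393) / 0.6733 = 85.35 mg/L.
103 L/s = 0.103 m³/s.
After input B: C = (0.6733·85.35 + 0.103·1280) / 0.7763 = 243.9 mg/L.

244 mg/L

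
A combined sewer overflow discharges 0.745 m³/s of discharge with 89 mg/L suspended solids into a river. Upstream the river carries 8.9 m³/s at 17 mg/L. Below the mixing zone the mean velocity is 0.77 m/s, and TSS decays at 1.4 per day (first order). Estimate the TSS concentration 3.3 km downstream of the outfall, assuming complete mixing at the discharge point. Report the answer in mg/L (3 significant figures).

After complete mixing, C₀ = (0.745·89 + 8.9·17) / 9.645 = 22.56 mg/L.
Travel time t = 3300 m / 0.77 m/s = 4286 s = 0.0496 d.
C = 22.56·exp(−1.4·0.0496) = 22.56·0.9329 = 21.05 mg/L.

21.0 mg/L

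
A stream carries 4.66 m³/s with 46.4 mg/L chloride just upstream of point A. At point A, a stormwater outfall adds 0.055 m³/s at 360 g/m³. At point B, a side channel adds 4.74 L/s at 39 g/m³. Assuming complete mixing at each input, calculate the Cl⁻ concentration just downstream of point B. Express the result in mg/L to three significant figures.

After input A: C = (4.66·46.4 + 0.055·360) / 4.715 = 50.06 mg/L.
4.74 L/s = 0.00474 m³/s.
After input B: C = (4.715·50.06 + 0.00474·39) / 4.72 = 50.05 mg/L.

50.0 mg/L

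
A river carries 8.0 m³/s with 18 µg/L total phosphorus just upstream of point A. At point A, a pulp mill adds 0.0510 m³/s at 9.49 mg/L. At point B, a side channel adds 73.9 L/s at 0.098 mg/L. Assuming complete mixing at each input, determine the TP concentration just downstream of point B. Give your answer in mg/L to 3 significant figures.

18 µg/L = 0.018 mg/L.
After input A: C = (8·0.018 + 0.051·9.49) / 8.051 = 0.078 mg/L.
73.9 L/s = 0.0739 m³/s.
After input B: C = (8.051·0.078 + 0.0739·0.098) / 8.125 = 0.07818 mg/L.

0.0782 mg/L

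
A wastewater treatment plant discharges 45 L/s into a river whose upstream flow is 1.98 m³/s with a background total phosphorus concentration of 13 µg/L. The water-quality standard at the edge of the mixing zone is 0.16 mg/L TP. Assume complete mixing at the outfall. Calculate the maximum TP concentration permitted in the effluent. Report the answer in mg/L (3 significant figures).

45 L/s = 0.045 m³/s.
13 µg/L = 0.013 mg/L.
Mass balance: 0.16·2.025 = 0.045·Cₑ + 1.98·0.013.
Cₑ = (0.324 − 0.02574) / 0.045 = 6.628 mg/L.

6.63 mg/L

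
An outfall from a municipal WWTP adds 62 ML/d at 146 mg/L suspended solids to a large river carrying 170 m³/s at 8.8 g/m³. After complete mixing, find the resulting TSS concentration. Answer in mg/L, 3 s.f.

9.38 mg/L

62 ML/d = 0.7176 m³/s.
Conservation of mass across the mixing zone: C = (0.7176·146 + 170·8.8) / (0.7176 + 170) = 1601/170.7 = 9.377 mg/L.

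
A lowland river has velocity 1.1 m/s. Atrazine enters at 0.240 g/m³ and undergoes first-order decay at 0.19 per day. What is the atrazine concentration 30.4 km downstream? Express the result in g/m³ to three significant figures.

0.226 g/m³

Travel time t = 30.4 km / 1.1 m/s = 3.04e+04/1.1 = 2.764e+04 s = 0.3199 d.
First-order decay: C = 0.240·exp(−0.19·0.3199) = 0.240·0.941 = 0.2258 g/m³.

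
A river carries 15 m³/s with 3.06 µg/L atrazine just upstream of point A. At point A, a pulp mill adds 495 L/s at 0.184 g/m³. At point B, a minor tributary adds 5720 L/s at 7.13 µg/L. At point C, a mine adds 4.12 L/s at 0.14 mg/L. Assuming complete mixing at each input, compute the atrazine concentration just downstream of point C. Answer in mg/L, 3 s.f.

0.00840 mg/L

3.06 µg/L = 0.00306 mg/L.
495 L/s = 0.495 m³/s.
After input A: C = (15·0.00306 + 0.495·0.184) / 15.49 = 0.00884 mg/L.
5720 L/s = 5.72 m³/s.
7.13 µg/L = 0.00713 mg/L.
After input B: C = (15.49·0.00884 + 5.72·0.00713) / 21.21 = 0.008379 mg/L.
4.12 L/s = 0.00412 m³/s.
After input C: C = (21.21·0.008379 + 0.00412·0.14) / 21.22 = 0.008405 mg/L.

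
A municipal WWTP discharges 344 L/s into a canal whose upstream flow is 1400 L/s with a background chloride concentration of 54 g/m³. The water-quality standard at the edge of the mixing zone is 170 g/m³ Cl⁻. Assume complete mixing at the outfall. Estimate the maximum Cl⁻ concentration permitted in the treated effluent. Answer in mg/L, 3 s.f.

642 mg/L

344 L/s = 0.344 m³/s.
1400 L/s = 1.4 m³/s.
Mass balance: 170·1.744 = 0.344·Cₑ + 1.4·54.
Cₑ = (296.5 − 75.6) / 0.344 = 642.1 mg/L.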